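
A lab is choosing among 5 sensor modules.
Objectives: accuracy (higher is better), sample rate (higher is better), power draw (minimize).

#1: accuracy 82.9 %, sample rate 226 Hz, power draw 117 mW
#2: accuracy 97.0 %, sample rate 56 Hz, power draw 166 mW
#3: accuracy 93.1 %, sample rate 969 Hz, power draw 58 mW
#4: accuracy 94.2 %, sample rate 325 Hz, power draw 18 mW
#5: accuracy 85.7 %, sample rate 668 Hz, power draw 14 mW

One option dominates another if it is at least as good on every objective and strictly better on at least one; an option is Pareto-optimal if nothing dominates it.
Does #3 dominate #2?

#3 vs #2: #3 is worse on accuracy (93.1 vs 97.0), so it does not dominate #2.

No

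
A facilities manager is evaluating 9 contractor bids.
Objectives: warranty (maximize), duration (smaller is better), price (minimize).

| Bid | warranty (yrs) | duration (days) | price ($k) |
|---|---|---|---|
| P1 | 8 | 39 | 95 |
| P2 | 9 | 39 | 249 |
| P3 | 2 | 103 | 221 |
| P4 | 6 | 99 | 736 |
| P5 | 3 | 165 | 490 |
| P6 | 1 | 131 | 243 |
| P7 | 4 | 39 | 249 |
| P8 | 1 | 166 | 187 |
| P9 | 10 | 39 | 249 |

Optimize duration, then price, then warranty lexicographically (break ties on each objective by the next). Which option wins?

P1

First minimize duration: best is 39, kept {P1, P2, P7, P9}.
Then minimize price: best is 95, kept {P1}.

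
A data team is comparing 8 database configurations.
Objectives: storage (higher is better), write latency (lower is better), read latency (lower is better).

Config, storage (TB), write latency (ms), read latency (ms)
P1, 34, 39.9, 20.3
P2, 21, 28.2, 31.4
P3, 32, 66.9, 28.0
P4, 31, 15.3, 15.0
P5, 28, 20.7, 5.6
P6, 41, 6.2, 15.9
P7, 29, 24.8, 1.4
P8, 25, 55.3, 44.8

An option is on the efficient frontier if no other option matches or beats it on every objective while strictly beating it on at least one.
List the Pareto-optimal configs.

P4, P5, P6, P7

P1: dominated by P6 (storage 41≥34, write latency 6.2≤39.9, read latency 15.9≤20.3).
P2: dominated by P4 (storage 31≥21, write latency 15.3≤28.2, read latency 15.0≤31.4).
P3: dominated by P1 (storage 34≥32, write latency 39.9≤66.9, read latency 20.3≤28.0).
P4: not dominated.
P5: not dominated.
P6: not dominated (best storage).
P7: not dominated (best read latency).
P8: dominated by P1 (storage 34≥25, write latency 39.9≤55.3, read latency 20.3≤44.8).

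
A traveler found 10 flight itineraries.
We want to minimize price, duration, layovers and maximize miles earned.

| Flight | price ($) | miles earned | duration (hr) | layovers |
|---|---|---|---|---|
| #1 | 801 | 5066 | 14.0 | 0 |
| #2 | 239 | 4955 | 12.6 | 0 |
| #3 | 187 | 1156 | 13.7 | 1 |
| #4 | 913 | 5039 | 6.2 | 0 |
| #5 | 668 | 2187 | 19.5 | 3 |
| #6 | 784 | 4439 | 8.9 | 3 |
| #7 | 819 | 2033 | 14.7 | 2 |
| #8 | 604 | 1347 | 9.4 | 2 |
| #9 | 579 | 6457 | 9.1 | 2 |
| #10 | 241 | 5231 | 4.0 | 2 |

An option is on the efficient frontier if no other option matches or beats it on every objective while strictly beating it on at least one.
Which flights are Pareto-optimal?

#1, #2, #3, #4, #9, #10

#1: not dominated.
#2: not dominated.
#3: not dominated (best price).
#4: not dominated.
#5: dominated by #2 (price 239≤668, miles earned 4955≥2187, duration 12.6≤19.5, layovers 0≤3).
#6: dominated by #10 (price 241≤784, miles earned 5231≥4439, duration 4.0≤8.9, layovers 2≤3).
#7: dominated by #1 (price 801≤819, miles earned 5066≥2033, duration 14.0≤14.7, layovers 0≤2).
#8: dominated by #9 (price 579≤604, miles earned 6457≥1347, duration 9.1≤9.4, layovers 2≤2).
#9: not dominated (best miles earned).
#10: not dominated (best duration).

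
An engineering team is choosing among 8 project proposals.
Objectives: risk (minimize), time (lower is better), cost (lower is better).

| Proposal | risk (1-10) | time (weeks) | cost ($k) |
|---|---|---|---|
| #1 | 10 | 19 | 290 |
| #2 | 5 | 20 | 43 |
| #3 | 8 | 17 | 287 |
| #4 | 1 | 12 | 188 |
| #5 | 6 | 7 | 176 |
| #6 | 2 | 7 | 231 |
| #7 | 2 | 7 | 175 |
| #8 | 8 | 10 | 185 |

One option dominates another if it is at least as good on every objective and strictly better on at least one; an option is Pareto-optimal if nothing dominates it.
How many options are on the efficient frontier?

#1: dominated by #3 (risk 8≤10, time 17≤19, cost 287≤290).
#2: not dominated (best cost).
#3: dominated by #4 (risk 1≤8, time 12≤17, cost 188≤287).
#4: not dominated (best risk).
#5: dominated by #7 (risk 2≤6, time 7≤7, cost 175≤176).
#6: dominated by #7 (risk 2≤2, time 7≤7, cost 175≤231).
#7: not dominated.
#8: dominated by #5 (risk 6≤8, time 7≤10, cost 176≤185).
Pareto-optimal: #2, #4, #7 → 3.

3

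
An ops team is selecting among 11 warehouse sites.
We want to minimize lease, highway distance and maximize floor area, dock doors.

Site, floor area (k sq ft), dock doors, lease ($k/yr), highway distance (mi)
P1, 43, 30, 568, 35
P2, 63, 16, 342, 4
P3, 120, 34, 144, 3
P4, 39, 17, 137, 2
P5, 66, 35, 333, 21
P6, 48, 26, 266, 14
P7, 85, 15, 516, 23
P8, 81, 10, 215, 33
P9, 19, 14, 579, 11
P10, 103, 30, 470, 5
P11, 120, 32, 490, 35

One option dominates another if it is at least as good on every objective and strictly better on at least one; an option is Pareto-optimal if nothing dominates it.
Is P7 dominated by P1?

No

P1 vs P7: P1 is worse on floor area (43 vs 85), so it does not dominate P7.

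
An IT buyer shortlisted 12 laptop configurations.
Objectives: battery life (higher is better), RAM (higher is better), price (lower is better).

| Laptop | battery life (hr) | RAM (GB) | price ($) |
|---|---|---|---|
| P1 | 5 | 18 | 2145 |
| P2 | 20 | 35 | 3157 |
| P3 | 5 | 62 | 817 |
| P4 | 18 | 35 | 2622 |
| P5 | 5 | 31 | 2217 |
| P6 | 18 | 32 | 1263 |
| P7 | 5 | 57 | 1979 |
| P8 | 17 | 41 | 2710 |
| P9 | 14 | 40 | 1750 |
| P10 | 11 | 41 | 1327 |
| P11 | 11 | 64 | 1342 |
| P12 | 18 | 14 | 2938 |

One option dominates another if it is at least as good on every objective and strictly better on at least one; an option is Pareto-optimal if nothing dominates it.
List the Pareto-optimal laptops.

P2, P3, P4, P6, P8, P9, P10, P11

P1: dominated by P3 (battery life 5≥5, RAM 62≥18, price 817≤2145).
P2: not dominated (best battery life).
P3: not dominated (best price).
P4: not dominated.
P5: dominated by P3 (battery life 5≥5, RAM 62≥31, price 817≤2217).
P6: not dominated.
P7: dominated by P3 (battery life 5≥5, RAM 62≥57, price 817≤1979).
P8: not dominated.
P9: not dominated.
P10: not dominated.
P11: not dominated (best RAM).
P12: dominated by P4 (battery life 18≥18, RAM 35≥14, price 2622≤2938).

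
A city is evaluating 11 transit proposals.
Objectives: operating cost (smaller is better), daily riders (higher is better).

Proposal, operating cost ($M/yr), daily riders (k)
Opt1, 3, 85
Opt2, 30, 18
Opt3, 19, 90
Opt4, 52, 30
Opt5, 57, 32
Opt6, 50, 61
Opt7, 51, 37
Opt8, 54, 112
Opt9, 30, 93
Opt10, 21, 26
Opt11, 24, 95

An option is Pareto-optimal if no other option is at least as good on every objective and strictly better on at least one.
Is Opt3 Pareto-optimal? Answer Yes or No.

Opt1: worse on daily riders (85 vs 90).
Opt2: worse on operating cost (30 vs 19).
Opt4: worse on operating cost (52 vs 19).
Opt5: worse on operating cost (57 vs 19).
Opt6: worse on operating cost (50 vs 19).
Opt7: worse on operating cost (51 vs 19).
Opt8: worse on operating cost (54 vs 19).
Opt9: worse on operating cost (30 vs 19).
Opt10: worse on operating cost (21 vs 19).
Opt11: worse on operating cost (24 vs 19).
No option is at least as good as Opt3 on every objective and strictly better on one.

Yes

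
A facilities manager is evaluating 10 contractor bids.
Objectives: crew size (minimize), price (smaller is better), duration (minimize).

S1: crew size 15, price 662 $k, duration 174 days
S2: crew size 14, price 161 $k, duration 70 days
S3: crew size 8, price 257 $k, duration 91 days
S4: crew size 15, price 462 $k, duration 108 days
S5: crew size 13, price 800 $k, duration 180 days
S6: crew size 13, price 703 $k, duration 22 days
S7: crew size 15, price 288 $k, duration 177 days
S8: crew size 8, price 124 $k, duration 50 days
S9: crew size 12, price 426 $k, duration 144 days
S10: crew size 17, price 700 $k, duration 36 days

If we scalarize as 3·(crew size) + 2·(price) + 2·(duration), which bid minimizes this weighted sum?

S8

S1: 3·15 + 2·662 + 2·174 = 1717
S2: 3·14 + 2·161 + 2·70 = 504
S3: 3·8 + 2·257 + 2·91 = 720
S4: 3·15 + 2·462 + 2·108 = 1185
S5: 3·13 + 2·800 + 2·180 = 1999
S6: 3·13 + 2·703 + 2·22 = 1489
S7: 3·15 + 2·288 + 2·177 = 975
S8: 3·8 + 2·124 + 2·50 = 372
S9: 3·12 + 2·426 + 2·144 = 1176
S10: 3·17 + 2·700 + 2·36 = 1523
Lowest: S8 at 372.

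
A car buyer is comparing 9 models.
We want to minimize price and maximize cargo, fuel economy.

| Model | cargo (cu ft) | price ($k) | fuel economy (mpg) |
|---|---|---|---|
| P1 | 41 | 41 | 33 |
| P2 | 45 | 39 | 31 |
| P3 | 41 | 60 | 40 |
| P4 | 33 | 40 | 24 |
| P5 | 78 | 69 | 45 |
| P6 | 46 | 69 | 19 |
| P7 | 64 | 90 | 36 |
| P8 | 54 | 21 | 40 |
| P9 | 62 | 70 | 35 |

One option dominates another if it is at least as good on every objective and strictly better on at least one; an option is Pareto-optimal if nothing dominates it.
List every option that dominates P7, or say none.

P5: cargo 78≥64, price 69≤90, fuel economy 45≥36 — dominates P7.
Others (P1, P2, P3, P4, P6, P8, P9) are each worse than P7 on at least one objective.

P5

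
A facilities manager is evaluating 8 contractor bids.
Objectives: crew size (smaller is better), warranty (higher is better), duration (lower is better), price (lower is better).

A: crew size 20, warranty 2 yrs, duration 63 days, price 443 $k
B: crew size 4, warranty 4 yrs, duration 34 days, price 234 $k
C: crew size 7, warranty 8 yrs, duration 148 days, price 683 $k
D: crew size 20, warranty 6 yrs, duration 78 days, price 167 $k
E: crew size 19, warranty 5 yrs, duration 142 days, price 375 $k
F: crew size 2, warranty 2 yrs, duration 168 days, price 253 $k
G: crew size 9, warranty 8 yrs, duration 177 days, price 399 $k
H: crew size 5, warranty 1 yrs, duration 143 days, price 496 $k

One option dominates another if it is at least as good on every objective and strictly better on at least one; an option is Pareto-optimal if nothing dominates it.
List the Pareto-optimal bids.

B, C, D, E, F, G

A: dominated by B (crew size 4≤20, warranty 4≥2, duration 34≤63, price 234≤443).
B: not dominated (best duration).
C: not dominated.
D: not dominated (best price).
E: not dominated.
F: not dominated (best crew size).
G: not dominated.
H: dominated by B (crew size 4≤5, warranty 4≥1, duration 34≤143, price 234≤496).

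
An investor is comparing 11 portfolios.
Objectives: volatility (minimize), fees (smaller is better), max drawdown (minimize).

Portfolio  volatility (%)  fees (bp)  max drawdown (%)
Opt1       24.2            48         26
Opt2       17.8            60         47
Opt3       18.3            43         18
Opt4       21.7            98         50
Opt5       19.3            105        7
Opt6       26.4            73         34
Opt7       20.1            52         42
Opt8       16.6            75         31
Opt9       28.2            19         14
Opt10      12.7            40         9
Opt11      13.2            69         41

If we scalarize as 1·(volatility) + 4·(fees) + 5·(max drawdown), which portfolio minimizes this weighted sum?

Opt9

Opt1: 1·24.2 + 4·48 + 5·26 = 346.2
Opt2: 1·17.8 + 4·60 + 5·47 = 492.8
Opt3: 1·18.3 + 4·43 + 5·18 = 280.3
Opt4: 1·21.7 + 4·98 + 5·50 = 663.7
Opt5: 1·19.3 + 4·105 + 5·7 = 474.3
Opt6: 1·26.4 + 4·73 + 5·34 = 488.4
Opt7: 1·20.1 + 4·52 + 5·42 = 438.1
Opt8: 1·16.6 + 4·75 + 5·31 = 471.6
Opt9: 1·28.2 + 4·19 + 5·14 = 174.2
Opt10: 1·12.7 + 4·40 + 5·9 = 217.7
Opt11: 1·13.2 + 4·69 + 5·41 = 494.2
Lowest: Opt9 at 174.2.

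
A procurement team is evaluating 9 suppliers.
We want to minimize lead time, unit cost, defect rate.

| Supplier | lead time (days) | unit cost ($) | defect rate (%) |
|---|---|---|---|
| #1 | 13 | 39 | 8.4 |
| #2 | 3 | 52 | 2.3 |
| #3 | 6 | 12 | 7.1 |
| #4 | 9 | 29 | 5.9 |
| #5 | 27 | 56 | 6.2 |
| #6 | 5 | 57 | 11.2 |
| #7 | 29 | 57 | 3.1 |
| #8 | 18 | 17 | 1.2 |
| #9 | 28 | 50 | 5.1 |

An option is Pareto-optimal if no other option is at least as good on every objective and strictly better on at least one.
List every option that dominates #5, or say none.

#2, #4, #8

#2: lead time 3≤27, unit cost 52≤56, defect rate 2.3≤6.2 — dominates #5.
#4: lead time 9≤27, unit cost 29≤56, defect rate 5.9≤6.2 — dominates #5.
#8: lead time 18≤27, unit cost 17≤56, defect rate 1.2≤6.2 — dominates #5.
Others (#1, #3, #6, #7, #9) are each worse than #5 on at least one objective.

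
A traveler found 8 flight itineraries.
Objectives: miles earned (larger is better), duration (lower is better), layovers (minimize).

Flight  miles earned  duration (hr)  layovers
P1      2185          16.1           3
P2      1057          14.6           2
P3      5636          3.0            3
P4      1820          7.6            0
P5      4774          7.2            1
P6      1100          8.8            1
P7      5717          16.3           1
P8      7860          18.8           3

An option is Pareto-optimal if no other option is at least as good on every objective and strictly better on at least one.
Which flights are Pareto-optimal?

P3, P4, P5, P7, P8

P1: dominated by P3 (miles earned 5636≥2185, duration 3.0≤16.1, layovers 3≤3).
P2: dominated by P4 (miles earned 1820≥1057, duration 7.6≤14.6, layovers 0≤2).
P3: not dominated (best duration).
P4: not dominated (best layovers).
P5: not dominated.
P6: dominated by P4 (miles earned 1820≥1100, duration 7.6≤8.8, layovers 0≤1).
P7: not dominated.
P8: not dominated (best miles earned).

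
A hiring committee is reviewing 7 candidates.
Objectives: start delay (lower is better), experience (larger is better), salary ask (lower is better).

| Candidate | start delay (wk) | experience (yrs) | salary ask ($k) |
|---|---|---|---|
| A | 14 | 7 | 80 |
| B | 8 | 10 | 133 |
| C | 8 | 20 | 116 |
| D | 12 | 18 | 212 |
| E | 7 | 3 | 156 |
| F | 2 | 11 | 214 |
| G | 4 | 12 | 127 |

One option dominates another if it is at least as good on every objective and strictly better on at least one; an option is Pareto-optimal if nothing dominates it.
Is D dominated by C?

Yes

C vs D: start delay 8≤12, experience 20≥18, salary ask 116≤212 — C is at least as good on every objective with at least one strict improvement.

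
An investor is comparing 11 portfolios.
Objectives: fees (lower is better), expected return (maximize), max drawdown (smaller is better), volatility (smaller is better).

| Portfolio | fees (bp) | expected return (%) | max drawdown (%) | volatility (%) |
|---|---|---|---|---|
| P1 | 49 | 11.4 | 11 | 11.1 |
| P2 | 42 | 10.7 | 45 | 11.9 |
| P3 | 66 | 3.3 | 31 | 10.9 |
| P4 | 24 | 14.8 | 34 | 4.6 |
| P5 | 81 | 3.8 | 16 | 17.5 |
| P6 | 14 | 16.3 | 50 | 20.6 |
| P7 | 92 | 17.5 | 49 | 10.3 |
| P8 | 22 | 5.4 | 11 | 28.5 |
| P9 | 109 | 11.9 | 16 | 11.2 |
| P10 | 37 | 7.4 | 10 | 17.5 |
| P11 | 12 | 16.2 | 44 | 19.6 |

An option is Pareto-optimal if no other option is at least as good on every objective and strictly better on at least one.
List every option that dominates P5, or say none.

P1, P10

P1: fees 49≤81, expected return 11.4≥3.8, max drawdown 11≤16, volatility 11.1≤17.5 — dominates P5.
P10: fees 37≤81, expected return 7.4≥3.8, max drawdown 10≤16, volatility 17.5≤17.5 — dominates P5.
Others (P2, P3, P4, P6, P7, P8, P9, P11) are each worse than P5 on at least one objective.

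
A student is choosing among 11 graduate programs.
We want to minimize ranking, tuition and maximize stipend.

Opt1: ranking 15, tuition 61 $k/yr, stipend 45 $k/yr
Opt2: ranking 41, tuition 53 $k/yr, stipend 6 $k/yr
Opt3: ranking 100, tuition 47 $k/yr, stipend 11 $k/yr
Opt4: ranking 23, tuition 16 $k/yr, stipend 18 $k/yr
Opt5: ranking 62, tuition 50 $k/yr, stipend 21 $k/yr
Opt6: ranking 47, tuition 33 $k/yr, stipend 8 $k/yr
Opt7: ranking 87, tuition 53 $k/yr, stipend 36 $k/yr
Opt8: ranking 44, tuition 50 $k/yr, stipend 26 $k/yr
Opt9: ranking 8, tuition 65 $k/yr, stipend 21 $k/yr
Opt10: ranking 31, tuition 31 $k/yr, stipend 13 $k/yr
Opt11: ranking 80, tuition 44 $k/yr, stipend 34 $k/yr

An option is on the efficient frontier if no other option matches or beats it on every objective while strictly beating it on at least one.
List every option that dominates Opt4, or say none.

none

Opt1: worse on tuition (61 vs 16).
Opt2: worse on ranking (41 vs 23).
Opt3: worse on ranking (100 vs 23).
Opt5: worse on ranking (62 vs 23).
Opt6: worse on ranking (47 vs 23).
Opt7: worse on ranking (87 vs 23).
Opt8: worse on ranking (44 vs 23).
Opt9: worse on tuition (65 vs 16).
Opt10: worse on ranking (31 vs 23).
Opt11: worse on ranking (80 vs 23).
No option dominates Opt4.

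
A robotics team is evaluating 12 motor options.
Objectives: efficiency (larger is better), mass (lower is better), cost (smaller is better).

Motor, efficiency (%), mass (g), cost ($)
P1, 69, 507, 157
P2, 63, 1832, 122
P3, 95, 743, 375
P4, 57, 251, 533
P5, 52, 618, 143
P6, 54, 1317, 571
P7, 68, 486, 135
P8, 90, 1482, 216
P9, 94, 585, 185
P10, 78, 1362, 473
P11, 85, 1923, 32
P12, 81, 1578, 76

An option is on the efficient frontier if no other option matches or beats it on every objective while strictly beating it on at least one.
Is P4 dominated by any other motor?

No

P1: worse on mass (507 vs 251).
P2: worse on mass (1832 vs 251).
P3: worse on mass (743 vs 251).
P5: worse on efficiency (52 vs 57).
P6: worse on efficiency (54 vs 57).
P7: worse on mass (486 vs 251).
P8: worse on mass (1482 vs 251).
P9: worse on mass (585 vs 251).
P10: worse on mass (1362 vs 251).
P11: worse on mass (1923 vs 251).
P12: worse on mass (1578 vs 251).
No option is at least as good as P4 on every objective and strictly better on one.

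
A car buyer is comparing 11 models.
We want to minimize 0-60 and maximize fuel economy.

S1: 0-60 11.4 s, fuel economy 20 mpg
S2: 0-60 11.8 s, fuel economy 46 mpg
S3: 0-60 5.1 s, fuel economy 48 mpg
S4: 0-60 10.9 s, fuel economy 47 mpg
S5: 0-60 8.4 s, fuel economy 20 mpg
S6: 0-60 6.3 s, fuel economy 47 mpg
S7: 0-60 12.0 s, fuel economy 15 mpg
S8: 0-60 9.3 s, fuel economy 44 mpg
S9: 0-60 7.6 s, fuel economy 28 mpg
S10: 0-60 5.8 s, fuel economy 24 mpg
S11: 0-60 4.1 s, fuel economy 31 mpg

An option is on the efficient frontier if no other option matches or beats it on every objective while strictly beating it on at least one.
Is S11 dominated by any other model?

No

S1: worse on 0-60 (11.4 vs 4.1).
S2: worse on 0-60 (11.8 vs 4.1).
S3: worse on 0-60 (5.1 vs 4.1).
S4: worse on 0-60 (10.9 vs 4.1).
S5: worse on 0-60 (8.4 vs 4.1).
S6: worse on 0-60 (6.3 vs 4.1).
S7: worse on 0-60 (12.0 vs 4.1).
S8: worse on 0-60 (9.3 vs 4.1).
S9: worse on 0-60 (7.6 vs 4.1).
S10: worse on 0-60 (5.8 vs 4.1).
No option is at least as good as S11 on every objective and strictly better on one.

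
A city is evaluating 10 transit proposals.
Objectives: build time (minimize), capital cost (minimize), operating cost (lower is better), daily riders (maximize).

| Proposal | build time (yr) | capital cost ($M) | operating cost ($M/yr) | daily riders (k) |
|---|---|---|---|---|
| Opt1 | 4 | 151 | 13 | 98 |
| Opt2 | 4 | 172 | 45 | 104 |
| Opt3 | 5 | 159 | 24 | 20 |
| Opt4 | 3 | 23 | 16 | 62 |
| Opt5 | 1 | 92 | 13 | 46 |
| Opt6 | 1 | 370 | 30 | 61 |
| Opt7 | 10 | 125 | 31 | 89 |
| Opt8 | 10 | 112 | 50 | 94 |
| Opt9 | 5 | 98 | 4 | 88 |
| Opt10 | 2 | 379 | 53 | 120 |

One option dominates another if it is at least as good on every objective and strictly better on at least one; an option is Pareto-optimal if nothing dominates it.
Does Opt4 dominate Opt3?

Opt4 vs Opt3: build time 3≤5, capital cost 23≤159, operating cost 16≤24, daily riders 62≥20 — Opt4 is at least as good on every objective with at least one strict improvement.

Yes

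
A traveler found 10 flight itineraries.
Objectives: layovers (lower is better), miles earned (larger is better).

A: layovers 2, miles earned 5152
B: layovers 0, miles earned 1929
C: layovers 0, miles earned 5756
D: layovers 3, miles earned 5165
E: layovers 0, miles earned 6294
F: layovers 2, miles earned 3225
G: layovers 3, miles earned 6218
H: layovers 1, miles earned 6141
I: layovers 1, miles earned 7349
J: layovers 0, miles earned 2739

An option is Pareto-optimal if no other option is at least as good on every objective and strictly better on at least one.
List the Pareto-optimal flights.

A: dominated by C (layovers 0≤2, miles earned 5756≥5152).
B: dominated by C (layovers 0≤0, miles earned 5756≥1929).
C: dominated by E (layovers 0≤0, miles earned 6294≥5756).
D: dominated by C (layovers 0≤3, miles earned 5756≥5165).
E: not dominated.
F: dominated by A (layovers 2≤2, miles earned 5152≥3225).
G: dominated by E (layovers 0≤3, miles earned 6294≥6218).
H: dominated by E (layovers 0≤1, miles earned 6294≥6141).
I: not dominated (best miles earned).
J: dominated by C (layovers 0≤0, miles earned 5756≥2739).

E, I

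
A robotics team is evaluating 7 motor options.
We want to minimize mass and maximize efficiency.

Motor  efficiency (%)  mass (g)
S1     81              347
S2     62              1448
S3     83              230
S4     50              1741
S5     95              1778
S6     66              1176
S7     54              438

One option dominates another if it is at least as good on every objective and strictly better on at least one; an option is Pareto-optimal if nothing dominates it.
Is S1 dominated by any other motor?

S3 vs S1: efficiency 83≥81, mass 230≤347 — S3 is at least as good on every objective and strictly better on at least one, so S3 dominates S1.

Yes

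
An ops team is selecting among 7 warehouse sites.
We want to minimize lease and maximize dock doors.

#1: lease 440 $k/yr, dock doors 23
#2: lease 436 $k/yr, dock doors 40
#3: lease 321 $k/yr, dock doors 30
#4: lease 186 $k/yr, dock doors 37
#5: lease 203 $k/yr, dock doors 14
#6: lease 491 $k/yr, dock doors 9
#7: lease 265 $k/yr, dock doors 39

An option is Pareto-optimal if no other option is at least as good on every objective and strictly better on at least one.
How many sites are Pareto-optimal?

#1: dominated by #2 (lease 436≤440, dock doors 40≥23).
#2: not dominated (best dock doors).
#3: dominated by #4 (lease 186≤321, dock doors 37≥30).
#4: not dominated (best lease).
#5: dominated by #4 (lease 186≤203, dock doors 37≥14).
#6: dominated by #1 (lease 440≤491, dock doors 23≥9).
#7: not dominated.
Pareto-optimal: #2, #4, #7 → 3.

3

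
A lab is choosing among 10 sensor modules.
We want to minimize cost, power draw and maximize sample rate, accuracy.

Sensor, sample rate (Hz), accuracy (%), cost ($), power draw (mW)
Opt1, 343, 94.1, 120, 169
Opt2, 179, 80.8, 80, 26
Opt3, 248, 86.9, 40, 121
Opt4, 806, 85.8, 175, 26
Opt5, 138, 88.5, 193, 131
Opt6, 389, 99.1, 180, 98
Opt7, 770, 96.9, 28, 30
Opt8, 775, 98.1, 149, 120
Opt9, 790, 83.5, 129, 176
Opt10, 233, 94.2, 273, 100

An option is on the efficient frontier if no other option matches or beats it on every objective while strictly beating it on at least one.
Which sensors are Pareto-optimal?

Opt2, Opt4, Opt6, Opt7, Opt8, Opt9

Opt1: dominated by Opt7 (sample rate 770≥343, accuracy 96.9≥94.1, cost 28≤120, power draw 30≤169).
Opt2: not dominated.
Opt3: dominated by Opt7 (sample rate 770≥248, accuracy 96.9≥86.9, cost 28≤40, power draw 30≤121).
Opt4: not dominated (best sample rate).
Opt5: dominated by Opt6 (sample rate 389≥138, accuracy 99.1≥88.5, cost 180≤193, power draw 98≤131).
Opt6: not dominated (best accuracy).
Opt7: not dominated (best cost).
Opt8: not dominated.
Opt9: not dominated.
Opt10: dominated by Opt6 (sample rate 389≥233, accuracy 99.1≥94.2, cost 180≤273, power draw 98≤100).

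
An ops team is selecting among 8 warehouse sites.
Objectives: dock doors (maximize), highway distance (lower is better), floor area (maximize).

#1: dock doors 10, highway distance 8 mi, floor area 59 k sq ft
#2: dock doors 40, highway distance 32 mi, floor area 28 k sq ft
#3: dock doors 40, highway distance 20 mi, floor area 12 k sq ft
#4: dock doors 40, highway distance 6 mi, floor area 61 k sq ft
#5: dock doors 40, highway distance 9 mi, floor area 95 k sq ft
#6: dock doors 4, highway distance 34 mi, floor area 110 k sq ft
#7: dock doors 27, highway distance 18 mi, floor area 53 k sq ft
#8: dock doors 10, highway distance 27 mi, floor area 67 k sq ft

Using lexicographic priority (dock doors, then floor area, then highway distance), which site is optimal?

#5

First maximize dock doors: best is 40, kept {#2, #3, #4, #5}.
Then maximize floor area: best is 95, kept {#5}.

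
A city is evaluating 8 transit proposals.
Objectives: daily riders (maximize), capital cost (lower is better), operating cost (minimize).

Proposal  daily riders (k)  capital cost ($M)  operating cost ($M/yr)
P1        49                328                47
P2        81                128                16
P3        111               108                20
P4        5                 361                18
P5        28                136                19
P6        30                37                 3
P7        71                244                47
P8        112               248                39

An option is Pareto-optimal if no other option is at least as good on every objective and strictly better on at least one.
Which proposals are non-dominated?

P1: dominated by P2 (daily riders 81≥49, capital cost 128≤328, operating cost 16≤47).
P2: not dominated.
P3: not dominated.
P4: dominated by P2 (daily riders 81≥5, capital cost 128≤361, operating cost 16≤18).
P5: dominated by P2 (daily riders 81≥28, capital cost 128≤136, operating cost 16≤19).
P6: not dominated (best capital cost).
P7: dominated by P2 (daily riders 81≥71, capital cost 128≤244, operating cost 16≤47).
P8: not dominated (best daily riders).

P2, P3, P6, P8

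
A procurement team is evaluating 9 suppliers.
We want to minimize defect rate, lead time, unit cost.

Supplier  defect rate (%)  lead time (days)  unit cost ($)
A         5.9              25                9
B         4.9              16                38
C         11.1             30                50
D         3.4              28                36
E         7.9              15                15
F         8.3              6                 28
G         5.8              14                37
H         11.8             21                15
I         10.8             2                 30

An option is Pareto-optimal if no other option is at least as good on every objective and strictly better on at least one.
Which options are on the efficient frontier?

A, B, D, E, F, G, I

A: not dominated (best unit cost).
B: not dominated.
C: dominated by A (defect rate 5.9≤11.1, lead time 25≤30, unit cost 9≤50).
D: not dominated (best defect rate).
E: not dominated.
F: not dominated.
G: not dominated.
H: dominated by E (defect rate 7.9≤11.8, lead time 15≤21, unit cost 15≤15).
I: not dominated (best lead time).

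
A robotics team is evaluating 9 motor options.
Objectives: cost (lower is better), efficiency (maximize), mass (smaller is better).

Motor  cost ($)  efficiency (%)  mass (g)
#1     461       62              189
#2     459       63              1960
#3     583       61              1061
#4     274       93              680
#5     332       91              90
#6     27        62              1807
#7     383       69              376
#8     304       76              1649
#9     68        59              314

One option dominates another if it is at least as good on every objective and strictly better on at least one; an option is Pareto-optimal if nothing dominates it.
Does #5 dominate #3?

Yes

#5 vs #3: cost 332≤583, efficiency 91≥61, mass 90≤1061 — #5 is at least as good on every objective with at least one strict improvement.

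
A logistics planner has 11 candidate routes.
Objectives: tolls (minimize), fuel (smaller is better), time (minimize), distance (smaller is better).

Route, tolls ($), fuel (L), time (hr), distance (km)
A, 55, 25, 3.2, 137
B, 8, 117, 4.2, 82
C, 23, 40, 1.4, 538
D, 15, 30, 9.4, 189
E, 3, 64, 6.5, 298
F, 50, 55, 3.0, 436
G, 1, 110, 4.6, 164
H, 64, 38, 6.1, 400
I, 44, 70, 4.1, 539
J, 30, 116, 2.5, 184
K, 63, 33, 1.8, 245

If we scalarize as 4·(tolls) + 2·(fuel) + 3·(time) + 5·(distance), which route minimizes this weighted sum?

B

A: 4·55 + 2·25 + 3·3.2 + 5·137 = 964.6
B: 4·8 + 2·117 + 3·4.2 + 5·82 = 688.6
C: 4·23 + 2·40 + 3·1.4 + 5·538 = 2866.2
D: 4·15 + 2·30 + 3·9.4 + 5·189 = 1093.2
E: 4·3 + 2·64 + 3·6.5 + 5·298 = 1649.5
F: 4·50 + 2·55 + 3·3.0 + 5·436 = 2499.0
G: 4·1 + 2·110 + 3·4.6 + 5·164 = 1057.8
H: 4·64 + 2·38 + 3·6.1 + 5·400 = 2350.3
I: 4·44 + 2·70 + 3·4.1 + 5·539 = 3023.3
J: 4·30 + 2·116 + 3·2.5 + 5·184 = 1279.5
K: 4·63 + 2·33 + 3·1.8 + 5·245 = 1548.4
Lowest: B at 688.6.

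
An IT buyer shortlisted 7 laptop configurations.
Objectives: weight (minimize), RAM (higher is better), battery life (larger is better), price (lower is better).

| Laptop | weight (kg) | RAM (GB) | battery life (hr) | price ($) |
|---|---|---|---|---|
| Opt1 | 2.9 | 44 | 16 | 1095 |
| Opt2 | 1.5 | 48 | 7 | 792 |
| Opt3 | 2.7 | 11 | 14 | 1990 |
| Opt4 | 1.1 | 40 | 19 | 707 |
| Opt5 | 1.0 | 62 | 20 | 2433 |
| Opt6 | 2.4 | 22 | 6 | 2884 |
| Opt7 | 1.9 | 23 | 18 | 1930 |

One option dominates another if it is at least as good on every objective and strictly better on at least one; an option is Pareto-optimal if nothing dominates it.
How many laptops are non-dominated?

Opt1: not dominated.
Opt2: not dominated.
Opt3: dominated by Opt4 (weight 1.1≤2.7, RAM 40≥11, battery life 19≥14, price 707≤1990).
Opt4: not dominated (best price).
Opt5: not dominated (best weight).
Opt6: dominated by Opt2 (weight 1.5≤2.4, RAM 48≥22, battery life 7≥6, price 792≤2884).
Opt7: dominated by Opt4 (weight 1.1≤1.9, RAM 40≥23, battery life 19≥18, price 707≤1930).
Pareto-optimal: Opt1, Opt2, Opt4, Opt5 → 4.

4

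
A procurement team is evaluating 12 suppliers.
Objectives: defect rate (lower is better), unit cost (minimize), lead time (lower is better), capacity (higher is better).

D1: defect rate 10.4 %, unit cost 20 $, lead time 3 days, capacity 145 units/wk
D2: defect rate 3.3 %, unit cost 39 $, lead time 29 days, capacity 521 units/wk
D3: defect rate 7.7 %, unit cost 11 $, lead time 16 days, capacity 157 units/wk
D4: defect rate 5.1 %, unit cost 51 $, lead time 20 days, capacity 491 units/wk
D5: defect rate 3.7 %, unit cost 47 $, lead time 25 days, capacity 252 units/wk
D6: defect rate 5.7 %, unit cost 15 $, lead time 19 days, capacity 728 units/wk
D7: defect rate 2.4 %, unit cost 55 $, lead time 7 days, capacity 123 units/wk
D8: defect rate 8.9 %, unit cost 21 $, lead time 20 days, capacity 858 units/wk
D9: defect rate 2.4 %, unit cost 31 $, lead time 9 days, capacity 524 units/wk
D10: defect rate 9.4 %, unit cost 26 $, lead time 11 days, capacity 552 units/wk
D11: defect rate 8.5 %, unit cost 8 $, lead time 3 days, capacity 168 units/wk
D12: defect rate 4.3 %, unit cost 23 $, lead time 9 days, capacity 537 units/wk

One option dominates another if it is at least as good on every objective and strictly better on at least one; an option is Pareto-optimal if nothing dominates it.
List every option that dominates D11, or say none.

D1: worse on defect rate (10.4 vs 8.5).
D2: worse on unit cost (39 vs 8).
D3: worse on unit cost (11 vs 8).
D4: worse on unit cost (51 vs 8).
D5: worse on unit cost (47 vs 8).
D6: worse on unit cost (15 vs 8).
D7: worse on unit cost (55 vs 8).
D8: worse on defect rate (8.9 vs 8.5).
D9: worse on unit cost (31 vs 8).
D10: worse on defect rate (9.4 vs 8.5).
D12: worse on unit cost (23 vs 8).
No option dominates D11.

none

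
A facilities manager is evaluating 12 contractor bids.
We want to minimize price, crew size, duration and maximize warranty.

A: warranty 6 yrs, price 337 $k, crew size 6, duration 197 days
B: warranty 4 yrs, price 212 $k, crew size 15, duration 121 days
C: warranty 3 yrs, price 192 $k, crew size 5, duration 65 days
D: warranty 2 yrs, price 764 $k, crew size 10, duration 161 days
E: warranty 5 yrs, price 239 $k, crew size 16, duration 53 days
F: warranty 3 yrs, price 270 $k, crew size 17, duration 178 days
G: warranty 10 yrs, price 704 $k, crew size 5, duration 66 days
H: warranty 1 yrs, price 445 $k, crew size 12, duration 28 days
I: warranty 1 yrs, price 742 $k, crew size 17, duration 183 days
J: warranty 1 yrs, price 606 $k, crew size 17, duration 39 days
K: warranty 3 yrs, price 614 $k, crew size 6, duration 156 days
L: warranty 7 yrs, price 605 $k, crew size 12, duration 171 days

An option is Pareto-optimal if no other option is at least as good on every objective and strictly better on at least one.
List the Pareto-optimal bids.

A, B, C, E, G, H, L

A: not dominated.
B: not dominated.
C: not dominated (best price).
D: dominated by C (warranty 3≥2, price 192≤764, crew size 5≤10, duration 65≤161).
E: not dominated.
F: dominated by B (warranty 4≥3, price 212≤270, crew size 15≤17, duration 121≤178).
G: not dominated (best warranty).
H: not dominated (best duration).
I: dominated by B (warranty 4≥1, price 212≤742, crew size 15≤17, duration 121≤183).
J: dominated by H (warranty 1≥1, price 445≤606, crew size 12≤17, duration 28≤39).
K: dominated by C (warranty 3≥3, price 192≤614, crew size 5≤6, duration 65≤156).
L: not dominated.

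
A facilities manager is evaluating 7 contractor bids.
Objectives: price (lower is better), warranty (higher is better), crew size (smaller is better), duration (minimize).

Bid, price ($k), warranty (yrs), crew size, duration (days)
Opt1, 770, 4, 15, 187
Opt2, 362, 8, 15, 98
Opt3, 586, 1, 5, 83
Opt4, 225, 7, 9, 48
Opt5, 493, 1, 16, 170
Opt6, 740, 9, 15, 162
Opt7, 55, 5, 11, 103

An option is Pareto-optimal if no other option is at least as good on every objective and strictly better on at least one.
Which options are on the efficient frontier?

Opt2, Opt3, Opt4, Opt6, Opt7

Opt1: dominated by Opt2 (price 362≤770, warranty 8≥4, crew size 15≤15, duration 98≤187).
Opt2: not dominated.
Opt3: not dominated (best crew size).
Opt4: not dominated (best duration).
Opt5: dominated by Opt2 (price 362≤493, warranty 8≥1, crew size 15≤16, duration 98≤170).
Opt6: not dominated (best warranty).
Opt7: not dominated (best price).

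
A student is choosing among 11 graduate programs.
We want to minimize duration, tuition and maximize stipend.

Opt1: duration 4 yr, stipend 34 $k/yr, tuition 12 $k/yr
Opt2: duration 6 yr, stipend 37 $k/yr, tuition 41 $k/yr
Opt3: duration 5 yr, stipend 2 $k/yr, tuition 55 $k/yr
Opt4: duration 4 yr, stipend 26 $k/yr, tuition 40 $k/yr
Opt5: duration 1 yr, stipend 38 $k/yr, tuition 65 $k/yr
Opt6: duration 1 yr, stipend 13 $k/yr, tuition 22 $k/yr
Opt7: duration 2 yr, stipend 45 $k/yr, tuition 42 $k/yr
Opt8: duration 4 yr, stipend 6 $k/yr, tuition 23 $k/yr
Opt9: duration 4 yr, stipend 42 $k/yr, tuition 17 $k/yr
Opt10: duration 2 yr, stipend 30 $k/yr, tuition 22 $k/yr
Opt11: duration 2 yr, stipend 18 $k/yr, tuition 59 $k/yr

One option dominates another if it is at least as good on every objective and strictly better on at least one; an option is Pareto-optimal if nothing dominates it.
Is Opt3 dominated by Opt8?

Yes

Opt8 vs Opt3: duration 4≤5, stipend 6≥2, tuition 23≤55 — Opt8 is at least as good on every objective with at least one strict improvement.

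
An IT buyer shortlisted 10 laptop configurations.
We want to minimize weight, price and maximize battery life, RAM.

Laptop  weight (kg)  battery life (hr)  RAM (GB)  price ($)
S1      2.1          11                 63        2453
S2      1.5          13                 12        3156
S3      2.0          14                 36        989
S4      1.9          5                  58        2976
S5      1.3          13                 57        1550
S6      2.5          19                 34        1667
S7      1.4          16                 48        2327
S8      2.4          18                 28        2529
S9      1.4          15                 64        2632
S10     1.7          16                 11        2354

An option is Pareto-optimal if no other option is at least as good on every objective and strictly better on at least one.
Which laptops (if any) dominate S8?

S1: worse on battery life (11 vs 18).
S2: worse on battery life (13 vs 18).
S3: worse on battery life (14 vs 18).
S4: worse on battery life (5 vs 18).
S5: worse on battery life (13 vs 18).
S6: worse on weight (2.5 vs 2.4).
S7: worse on battery life (16 vs 18).
S9: worse on battery life (15 vs 18).
S10: worse on battery life (16 vs 18).
No option dominates S8.

none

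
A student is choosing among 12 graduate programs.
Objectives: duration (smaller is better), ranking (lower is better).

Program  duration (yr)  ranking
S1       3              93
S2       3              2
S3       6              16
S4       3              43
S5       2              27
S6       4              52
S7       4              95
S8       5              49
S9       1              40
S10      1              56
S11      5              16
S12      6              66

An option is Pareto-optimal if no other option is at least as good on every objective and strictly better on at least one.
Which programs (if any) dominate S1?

S2, S4, S5, S9, S10

S2: duration 3≤3, ranking 2≤93 — dominates S1.
S4: duration 3≤3, ranking 43≤93 — dominates S1.
S5: duration 2≤3, ranking 27≤93 — dominates S1.
S9: duration 1≤3, ranking 40≤93 — dominates S1.
S10: duration 1≤3, ranking 56≤93 — dominates S1.
Others (S3, S6, S7, S8, S11, S12) are each worse than S1 on at least one objective.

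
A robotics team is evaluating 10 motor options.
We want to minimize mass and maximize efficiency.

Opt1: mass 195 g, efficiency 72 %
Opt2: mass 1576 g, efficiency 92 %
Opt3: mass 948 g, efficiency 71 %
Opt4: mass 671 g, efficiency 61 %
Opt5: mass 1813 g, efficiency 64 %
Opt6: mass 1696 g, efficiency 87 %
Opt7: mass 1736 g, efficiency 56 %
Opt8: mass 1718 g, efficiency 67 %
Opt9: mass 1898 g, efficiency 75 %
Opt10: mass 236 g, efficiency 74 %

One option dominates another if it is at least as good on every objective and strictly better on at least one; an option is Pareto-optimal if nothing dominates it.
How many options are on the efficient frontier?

Opt1: not dominated (best mass).
Opt2: not dominated (best efficiency).
Opt3: dominated by Opt1 (mass 195≤948, efficiency 72≥71).
Opt4: dominated by Opt1 (mass 195≤671, efficiency 72≥61).
Opt5: dominated by Opt1 (mass 195≤1813, efficiency 72≥64).
Opt6: dominated by Opt2 (mass 1576≤1696, efficiency 92≥87).
Opt7: dominated by Opt1 (mass 195≤1736, efficiency 72≥56).
Opt8: dominated by Opt1 (mass 195≤1718, efficiency 72≥67).
Opt9: dominated by Opt2 (mass 1576≤1898, efficiency 92≥75).
Opt10: not dominated.
Pareto-optimal: Opt1, Opt2, Opt10 → 3.

3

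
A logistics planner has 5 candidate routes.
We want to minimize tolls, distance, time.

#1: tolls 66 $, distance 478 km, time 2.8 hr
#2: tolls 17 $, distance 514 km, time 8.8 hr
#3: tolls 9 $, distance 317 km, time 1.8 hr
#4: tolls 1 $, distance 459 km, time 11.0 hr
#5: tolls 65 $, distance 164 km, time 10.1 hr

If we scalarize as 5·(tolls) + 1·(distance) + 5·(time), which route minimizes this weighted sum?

#3

#1: 5·66 + 1·478 + 5·2.8 = 822.0
#2: 5·17 + 1·514 + 5·8.8 = 643.0
#3: 5·9 + 1·317 + 5·1.8 = 371.0
#4: 5·1 + 1·459 + 5·11.0 = 519.0
#5: 5·65 + 1·164 + 5·10.1 = 539.5
Lowest: #3 at 371.0.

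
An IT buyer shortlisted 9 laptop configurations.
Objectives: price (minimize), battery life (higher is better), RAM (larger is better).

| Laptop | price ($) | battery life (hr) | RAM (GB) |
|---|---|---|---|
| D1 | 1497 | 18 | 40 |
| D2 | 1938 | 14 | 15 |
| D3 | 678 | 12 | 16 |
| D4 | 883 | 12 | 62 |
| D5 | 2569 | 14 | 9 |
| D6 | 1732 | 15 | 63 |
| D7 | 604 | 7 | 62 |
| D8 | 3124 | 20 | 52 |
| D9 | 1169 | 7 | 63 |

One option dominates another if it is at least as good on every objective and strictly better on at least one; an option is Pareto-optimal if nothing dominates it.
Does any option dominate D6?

No

D1: worse on RAM (40 vs 63).
D2: worse on price (1938 vs 1732).
D3: worse on battery life (12 vs 15).
D4: worse on battery life (12 vs 15).
D5: worse on price (2569 vs 1732).
D7: worse on battery life (7 vs 15).
D8: worse on price (3124 vs 1732).
D9: worse on battery life (7 vs 15).
No option is at least as good as D6 on every objective and strictly better on one.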